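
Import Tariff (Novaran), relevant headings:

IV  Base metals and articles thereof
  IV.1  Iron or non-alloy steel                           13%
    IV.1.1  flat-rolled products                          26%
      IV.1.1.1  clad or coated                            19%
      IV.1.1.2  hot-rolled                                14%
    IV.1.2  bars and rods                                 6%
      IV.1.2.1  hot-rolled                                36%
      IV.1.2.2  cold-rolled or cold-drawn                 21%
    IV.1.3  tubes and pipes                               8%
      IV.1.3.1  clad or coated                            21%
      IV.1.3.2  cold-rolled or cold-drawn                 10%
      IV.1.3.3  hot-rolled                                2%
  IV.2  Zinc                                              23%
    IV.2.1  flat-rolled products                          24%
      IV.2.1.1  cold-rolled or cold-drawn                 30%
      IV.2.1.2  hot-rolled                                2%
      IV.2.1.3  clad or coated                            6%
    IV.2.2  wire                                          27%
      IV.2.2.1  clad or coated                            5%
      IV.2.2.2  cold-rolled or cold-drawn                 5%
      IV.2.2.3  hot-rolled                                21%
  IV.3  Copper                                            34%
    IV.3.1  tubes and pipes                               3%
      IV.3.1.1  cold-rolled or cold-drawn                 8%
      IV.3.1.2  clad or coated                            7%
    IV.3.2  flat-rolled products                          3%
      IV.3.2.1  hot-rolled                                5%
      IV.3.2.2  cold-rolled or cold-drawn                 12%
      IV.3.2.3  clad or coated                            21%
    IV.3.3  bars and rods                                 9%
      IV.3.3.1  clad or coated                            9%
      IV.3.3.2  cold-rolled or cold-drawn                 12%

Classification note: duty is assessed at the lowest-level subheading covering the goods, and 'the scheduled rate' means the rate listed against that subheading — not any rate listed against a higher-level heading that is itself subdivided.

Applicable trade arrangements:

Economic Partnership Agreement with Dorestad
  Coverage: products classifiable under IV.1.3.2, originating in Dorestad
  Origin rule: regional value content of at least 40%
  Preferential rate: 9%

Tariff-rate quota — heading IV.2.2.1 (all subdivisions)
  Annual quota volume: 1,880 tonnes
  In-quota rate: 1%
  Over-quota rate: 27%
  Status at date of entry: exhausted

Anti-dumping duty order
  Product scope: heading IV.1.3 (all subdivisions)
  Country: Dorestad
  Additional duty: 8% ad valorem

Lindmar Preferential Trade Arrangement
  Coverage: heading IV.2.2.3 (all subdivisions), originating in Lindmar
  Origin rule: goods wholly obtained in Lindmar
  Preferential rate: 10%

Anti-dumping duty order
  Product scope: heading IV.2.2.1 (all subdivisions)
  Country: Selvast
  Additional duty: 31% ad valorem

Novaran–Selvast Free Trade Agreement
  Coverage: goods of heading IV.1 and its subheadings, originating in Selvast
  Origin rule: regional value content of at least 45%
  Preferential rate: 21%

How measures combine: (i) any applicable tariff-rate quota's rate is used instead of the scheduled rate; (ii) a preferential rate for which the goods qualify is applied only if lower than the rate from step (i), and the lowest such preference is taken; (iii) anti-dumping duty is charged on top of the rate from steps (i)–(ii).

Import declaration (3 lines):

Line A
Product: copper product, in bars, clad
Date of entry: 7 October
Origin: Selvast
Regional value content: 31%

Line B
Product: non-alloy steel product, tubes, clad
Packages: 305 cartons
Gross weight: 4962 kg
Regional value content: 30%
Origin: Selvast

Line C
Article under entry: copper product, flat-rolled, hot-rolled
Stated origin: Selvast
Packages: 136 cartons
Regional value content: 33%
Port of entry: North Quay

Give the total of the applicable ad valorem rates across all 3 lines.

35%

Line A: copper → IV.3; in bars → IV.3.3; clad → IV.3.3.1. Scheduled 9%. Selvast agreement on IV.1: IV.3.3.1 not covered. → 9%.
Line B: non-alloy steel → IV.1; tubes → IV.1.3; clad → IV.1.3.1. Scheduled 21%. Selvast agreement on IV.1: RVC < 45%. → 21%.
Line C: copper → IV.3; flat-rolled → IV.3.2; hot-rolled → IV.3.2.1. Scheduled 5%. Selvast agreement on IV.1: IV.3.2.1 not covered. → 5%.
Sum: 9% + 21% + 5% = 35%.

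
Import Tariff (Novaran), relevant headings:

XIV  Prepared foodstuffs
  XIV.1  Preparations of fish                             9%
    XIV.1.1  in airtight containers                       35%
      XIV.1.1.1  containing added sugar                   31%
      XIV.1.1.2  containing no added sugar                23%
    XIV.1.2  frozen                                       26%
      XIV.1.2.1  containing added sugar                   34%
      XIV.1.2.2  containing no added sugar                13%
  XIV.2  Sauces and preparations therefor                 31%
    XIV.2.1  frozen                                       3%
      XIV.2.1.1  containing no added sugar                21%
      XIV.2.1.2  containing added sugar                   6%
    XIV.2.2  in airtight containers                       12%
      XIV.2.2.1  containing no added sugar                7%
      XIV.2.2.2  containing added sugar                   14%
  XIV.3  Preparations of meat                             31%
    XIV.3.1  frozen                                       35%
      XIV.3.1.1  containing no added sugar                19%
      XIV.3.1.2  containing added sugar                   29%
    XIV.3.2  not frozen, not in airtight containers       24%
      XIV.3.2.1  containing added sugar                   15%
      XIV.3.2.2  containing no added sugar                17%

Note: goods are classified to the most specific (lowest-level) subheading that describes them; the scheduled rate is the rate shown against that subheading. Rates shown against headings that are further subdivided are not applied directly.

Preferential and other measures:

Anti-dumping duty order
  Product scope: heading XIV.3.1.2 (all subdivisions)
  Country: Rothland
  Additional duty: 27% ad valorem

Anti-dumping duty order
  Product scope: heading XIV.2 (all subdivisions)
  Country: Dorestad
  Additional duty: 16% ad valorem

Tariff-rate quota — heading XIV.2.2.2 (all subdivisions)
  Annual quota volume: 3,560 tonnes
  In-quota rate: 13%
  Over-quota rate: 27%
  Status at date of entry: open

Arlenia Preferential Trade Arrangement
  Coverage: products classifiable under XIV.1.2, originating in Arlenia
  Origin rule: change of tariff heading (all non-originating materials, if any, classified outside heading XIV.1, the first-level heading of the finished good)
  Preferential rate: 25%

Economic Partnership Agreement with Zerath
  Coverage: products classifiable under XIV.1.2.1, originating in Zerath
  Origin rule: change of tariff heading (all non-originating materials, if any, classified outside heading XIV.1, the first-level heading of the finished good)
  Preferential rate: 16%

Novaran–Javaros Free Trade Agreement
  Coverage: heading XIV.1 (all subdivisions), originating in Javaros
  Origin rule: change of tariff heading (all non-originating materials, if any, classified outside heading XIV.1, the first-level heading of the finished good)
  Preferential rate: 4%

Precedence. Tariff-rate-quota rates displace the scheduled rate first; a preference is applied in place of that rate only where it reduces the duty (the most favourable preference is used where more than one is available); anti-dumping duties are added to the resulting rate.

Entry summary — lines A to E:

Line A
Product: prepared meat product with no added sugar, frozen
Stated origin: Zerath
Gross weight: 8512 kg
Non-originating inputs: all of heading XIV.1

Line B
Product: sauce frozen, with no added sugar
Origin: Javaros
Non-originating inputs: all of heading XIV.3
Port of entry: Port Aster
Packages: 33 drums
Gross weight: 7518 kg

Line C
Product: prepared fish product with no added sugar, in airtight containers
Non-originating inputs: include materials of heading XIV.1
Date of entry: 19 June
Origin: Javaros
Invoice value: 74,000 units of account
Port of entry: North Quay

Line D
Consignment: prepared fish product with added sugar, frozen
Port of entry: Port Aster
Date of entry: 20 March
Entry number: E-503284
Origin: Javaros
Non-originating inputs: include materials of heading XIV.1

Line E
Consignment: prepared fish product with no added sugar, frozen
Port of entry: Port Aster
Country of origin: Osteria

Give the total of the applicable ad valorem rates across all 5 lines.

110%

Line A: prepared meat product → XIV.3; frozen → XIV.3.1; with no added sugar → XIV.3.1.1. Scheduled 19%. Zerath agreement on XIV.1.2.1: XIV.3.1.1 not covered. → 19%.
Line B: sauce → XIV.2; frozen → XIV.2.1; with no added sugar → XIV.2.1.1. Scheduled 21%. Javaros agreement on XIV.1: XIV.2.1.1 not covered. → 21%.
Line C: prepared fish product → XIV.1; in airtight containers → XIV.1.1; with no added sugar → XIV.1.1.2. Scheduled 23%. Javaros agreement on XIV.1: CTH not met. → 23%.
Line D: prepared fish product → XIV.1; frozen → XIV.1.2; with added sugar → XIV.1.2.1. Scheduled 34%. Javaros agreement on XIV.1: CTH not met. → 34%.
Line E: prepared fish product → XIV.1; frozen → XIV.1.2; with no added sugar → XIV.1.2.2. Scheduled 13%. No special measure applies. → 13%.
Sum: 19% + 21% + 23% + 34% + 13% = 110%.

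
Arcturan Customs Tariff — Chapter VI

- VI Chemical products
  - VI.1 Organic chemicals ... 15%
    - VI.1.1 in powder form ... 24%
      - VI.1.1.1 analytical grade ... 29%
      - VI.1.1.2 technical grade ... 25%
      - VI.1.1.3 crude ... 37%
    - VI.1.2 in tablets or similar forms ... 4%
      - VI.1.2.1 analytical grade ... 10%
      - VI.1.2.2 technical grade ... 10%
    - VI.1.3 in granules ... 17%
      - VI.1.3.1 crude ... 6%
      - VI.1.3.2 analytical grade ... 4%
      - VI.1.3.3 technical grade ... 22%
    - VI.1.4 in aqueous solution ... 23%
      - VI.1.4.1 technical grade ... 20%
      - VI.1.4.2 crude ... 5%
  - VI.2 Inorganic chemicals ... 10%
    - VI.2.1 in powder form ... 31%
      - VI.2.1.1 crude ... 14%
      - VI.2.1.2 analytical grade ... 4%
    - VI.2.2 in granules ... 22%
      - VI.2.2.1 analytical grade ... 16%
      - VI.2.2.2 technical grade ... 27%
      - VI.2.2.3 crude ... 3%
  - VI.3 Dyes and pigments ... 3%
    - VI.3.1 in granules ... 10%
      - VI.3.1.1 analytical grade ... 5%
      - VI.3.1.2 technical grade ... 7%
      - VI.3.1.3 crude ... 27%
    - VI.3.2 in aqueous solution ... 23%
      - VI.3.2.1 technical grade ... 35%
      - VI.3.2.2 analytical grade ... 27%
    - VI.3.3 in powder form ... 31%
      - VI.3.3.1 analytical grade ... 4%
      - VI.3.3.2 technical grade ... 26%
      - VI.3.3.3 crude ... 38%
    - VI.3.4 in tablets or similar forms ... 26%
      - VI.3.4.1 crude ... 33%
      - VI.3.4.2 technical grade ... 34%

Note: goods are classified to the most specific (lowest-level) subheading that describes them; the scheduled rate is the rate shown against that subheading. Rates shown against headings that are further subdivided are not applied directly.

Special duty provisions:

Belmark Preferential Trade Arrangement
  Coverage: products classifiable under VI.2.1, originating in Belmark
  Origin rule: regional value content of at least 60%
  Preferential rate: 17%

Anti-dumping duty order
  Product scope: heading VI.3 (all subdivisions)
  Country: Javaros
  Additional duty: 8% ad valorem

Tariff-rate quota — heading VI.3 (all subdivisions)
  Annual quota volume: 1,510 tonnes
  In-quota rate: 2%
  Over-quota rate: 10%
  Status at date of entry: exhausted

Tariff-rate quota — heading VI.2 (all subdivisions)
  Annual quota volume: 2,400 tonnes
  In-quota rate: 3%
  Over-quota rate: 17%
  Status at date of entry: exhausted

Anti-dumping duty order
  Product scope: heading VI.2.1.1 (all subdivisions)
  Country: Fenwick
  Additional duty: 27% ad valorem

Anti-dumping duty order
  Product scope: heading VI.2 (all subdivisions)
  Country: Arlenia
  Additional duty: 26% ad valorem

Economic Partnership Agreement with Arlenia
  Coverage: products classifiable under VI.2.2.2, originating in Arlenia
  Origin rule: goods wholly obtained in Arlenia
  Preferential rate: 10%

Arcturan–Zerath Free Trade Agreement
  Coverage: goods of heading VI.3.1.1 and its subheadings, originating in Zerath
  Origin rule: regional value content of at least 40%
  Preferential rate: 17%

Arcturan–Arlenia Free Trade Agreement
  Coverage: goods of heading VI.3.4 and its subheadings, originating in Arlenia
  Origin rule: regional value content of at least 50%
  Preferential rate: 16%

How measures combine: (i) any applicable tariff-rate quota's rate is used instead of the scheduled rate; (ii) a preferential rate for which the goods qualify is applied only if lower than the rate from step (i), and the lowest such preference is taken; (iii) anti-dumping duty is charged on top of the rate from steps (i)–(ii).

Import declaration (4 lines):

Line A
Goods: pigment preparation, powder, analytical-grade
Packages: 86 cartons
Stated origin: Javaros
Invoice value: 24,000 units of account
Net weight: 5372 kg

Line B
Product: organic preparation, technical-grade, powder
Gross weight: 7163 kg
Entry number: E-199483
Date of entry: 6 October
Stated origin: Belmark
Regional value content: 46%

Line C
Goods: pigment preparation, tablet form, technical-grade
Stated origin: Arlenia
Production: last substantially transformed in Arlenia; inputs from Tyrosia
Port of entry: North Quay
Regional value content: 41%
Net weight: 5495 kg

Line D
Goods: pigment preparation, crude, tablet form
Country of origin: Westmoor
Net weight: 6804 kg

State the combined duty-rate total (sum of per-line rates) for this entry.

Line A: pigment → VI.3; powder → VI.3.3; analytical-grade → VI.3.3.1. Scheduled 4%. quota on VI.3 exhausted → over-quota 10%; anti-dumping (Javaros, VI.3): +8%; total 10% + 8% = 18%. → 18%.
Line B: organic → VI.1; powder → VI.1.1; technical-grade → VI.1.1.2. Scheduled 25%. Belmark agreement on VI.2.1: VI.1.1.2 not covered. → 25%.
Line C: pigment → VI.3; tablet form → VI.3.4; technical-grade → VI.3.4.2. Scheduled 34%. quota on VI.3 exhausted → over-quota 10%; Arlenia agreement on VI.2.2.2: VI.3.4.2 not covered; Arlenia agreement on VI.3.4: RVC < 50%. → 10%.
Line D: pigment → VI.3; tablet form → VI.3.4; crude → VI.3.4.1. Scheduled 33%. quota on VI.3 exhausted → over-quota 10%. → 10%.
Sum: 18% + 25% + 10% + 10% = 63%.

63%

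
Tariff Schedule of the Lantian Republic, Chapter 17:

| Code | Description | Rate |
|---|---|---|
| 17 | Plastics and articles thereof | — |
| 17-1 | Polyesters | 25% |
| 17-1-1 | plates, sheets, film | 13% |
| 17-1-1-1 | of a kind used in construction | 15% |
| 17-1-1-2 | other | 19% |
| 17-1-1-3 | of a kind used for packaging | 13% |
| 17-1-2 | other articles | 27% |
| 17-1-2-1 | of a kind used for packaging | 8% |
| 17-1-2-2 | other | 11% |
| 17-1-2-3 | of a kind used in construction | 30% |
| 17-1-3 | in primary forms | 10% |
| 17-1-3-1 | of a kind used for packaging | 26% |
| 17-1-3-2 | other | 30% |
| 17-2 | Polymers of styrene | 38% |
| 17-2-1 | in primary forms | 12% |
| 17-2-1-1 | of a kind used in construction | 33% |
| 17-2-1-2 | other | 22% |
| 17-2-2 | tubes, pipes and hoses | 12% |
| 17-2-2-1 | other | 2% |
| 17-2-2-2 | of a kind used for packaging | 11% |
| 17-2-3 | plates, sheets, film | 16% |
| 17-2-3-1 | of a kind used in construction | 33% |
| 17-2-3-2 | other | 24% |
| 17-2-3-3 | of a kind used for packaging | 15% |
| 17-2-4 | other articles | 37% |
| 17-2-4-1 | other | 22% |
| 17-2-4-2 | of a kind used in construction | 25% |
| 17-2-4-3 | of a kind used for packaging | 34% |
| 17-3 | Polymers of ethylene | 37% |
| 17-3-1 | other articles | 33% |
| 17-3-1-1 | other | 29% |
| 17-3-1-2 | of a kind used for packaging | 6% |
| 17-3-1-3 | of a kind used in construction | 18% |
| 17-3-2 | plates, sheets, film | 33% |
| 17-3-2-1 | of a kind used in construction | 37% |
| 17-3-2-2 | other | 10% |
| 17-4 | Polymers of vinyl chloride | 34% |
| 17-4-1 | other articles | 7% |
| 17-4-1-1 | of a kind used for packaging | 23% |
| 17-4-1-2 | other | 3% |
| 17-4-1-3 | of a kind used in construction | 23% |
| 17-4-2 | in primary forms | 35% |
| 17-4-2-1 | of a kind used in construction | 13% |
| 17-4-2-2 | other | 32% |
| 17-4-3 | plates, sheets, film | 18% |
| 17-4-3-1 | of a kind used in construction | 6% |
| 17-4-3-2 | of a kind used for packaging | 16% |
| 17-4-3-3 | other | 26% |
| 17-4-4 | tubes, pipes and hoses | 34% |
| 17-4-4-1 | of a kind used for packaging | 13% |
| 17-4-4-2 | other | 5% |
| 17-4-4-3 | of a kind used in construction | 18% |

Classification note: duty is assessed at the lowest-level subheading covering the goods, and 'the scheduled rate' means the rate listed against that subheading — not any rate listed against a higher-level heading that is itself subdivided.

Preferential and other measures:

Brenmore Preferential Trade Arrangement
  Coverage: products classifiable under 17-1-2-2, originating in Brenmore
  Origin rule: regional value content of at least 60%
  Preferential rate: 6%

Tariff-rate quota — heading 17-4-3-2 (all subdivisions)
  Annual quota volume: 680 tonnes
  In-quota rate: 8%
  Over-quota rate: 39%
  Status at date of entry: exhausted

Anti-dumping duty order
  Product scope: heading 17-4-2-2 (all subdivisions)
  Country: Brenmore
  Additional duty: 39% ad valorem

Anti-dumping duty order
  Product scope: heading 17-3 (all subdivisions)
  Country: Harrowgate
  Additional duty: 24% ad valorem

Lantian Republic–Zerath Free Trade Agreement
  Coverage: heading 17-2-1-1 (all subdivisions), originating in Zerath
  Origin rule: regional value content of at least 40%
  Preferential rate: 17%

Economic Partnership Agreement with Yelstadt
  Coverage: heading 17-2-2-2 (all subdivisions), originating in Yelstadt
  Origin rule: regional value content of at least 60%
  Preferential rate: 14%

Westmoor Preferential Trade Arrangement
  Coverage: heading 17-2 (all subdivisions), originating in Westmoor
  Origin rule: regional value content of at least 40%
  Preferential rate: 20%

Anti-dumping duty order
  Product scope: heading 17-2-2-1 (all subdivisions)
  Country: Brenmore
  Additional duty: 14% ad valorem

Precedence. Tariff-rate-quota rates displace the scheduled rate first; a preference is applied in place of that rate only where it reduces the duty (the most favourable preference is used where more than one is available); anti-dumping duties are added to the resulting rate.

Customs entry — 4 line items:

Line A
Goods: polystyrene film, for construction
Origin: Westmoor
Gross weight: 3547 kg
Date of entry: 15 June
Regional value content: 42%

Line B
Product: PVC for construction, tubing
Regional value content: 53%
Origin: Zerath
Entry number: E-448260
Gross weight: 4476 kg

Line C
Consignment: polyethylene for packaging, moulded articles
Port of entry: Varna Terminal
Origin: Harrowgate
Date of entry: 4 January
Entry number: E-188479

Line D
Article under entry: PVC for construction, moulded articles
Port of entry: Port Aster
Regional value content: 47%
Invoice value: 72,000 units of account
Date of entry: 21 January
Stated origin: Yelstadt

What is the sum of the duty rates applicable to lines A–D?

91%

Line A: polystyrene → 17-2; film → 17-2-3; for construction → 17-2-3-1. Scheduled 33%. Westmoor agreement on 17-2: RVC ≥ 40% → 20% available; preferential 20%. → 20%.
Line B: PVC → 17-4; tubing → 17-4-4; for construction → 17-4-4-3. Scheduled 18%. Zerath agreement on 17-2-1-1: 17-4-4-3 not covered. → 18%.
Line C: polyethylene → 17-3; moulded articles → 17-3-1; for packaging → 17-3-1-2. Scheduled 6%. anti-dumping (Harrowgate, 17-3): +24%; total 6% + 24% = 30%. → 30%.
Line D: PVC → 17-4; moulded articles → 17-4-1; for construction → 17-4-1-3. Scheduled 23%. Yelstadt agreement on 17-2-2-2: 17-4-1-3 not covered. → 23%.
Sum: 20% + 18% + 30% + 23% = 91%.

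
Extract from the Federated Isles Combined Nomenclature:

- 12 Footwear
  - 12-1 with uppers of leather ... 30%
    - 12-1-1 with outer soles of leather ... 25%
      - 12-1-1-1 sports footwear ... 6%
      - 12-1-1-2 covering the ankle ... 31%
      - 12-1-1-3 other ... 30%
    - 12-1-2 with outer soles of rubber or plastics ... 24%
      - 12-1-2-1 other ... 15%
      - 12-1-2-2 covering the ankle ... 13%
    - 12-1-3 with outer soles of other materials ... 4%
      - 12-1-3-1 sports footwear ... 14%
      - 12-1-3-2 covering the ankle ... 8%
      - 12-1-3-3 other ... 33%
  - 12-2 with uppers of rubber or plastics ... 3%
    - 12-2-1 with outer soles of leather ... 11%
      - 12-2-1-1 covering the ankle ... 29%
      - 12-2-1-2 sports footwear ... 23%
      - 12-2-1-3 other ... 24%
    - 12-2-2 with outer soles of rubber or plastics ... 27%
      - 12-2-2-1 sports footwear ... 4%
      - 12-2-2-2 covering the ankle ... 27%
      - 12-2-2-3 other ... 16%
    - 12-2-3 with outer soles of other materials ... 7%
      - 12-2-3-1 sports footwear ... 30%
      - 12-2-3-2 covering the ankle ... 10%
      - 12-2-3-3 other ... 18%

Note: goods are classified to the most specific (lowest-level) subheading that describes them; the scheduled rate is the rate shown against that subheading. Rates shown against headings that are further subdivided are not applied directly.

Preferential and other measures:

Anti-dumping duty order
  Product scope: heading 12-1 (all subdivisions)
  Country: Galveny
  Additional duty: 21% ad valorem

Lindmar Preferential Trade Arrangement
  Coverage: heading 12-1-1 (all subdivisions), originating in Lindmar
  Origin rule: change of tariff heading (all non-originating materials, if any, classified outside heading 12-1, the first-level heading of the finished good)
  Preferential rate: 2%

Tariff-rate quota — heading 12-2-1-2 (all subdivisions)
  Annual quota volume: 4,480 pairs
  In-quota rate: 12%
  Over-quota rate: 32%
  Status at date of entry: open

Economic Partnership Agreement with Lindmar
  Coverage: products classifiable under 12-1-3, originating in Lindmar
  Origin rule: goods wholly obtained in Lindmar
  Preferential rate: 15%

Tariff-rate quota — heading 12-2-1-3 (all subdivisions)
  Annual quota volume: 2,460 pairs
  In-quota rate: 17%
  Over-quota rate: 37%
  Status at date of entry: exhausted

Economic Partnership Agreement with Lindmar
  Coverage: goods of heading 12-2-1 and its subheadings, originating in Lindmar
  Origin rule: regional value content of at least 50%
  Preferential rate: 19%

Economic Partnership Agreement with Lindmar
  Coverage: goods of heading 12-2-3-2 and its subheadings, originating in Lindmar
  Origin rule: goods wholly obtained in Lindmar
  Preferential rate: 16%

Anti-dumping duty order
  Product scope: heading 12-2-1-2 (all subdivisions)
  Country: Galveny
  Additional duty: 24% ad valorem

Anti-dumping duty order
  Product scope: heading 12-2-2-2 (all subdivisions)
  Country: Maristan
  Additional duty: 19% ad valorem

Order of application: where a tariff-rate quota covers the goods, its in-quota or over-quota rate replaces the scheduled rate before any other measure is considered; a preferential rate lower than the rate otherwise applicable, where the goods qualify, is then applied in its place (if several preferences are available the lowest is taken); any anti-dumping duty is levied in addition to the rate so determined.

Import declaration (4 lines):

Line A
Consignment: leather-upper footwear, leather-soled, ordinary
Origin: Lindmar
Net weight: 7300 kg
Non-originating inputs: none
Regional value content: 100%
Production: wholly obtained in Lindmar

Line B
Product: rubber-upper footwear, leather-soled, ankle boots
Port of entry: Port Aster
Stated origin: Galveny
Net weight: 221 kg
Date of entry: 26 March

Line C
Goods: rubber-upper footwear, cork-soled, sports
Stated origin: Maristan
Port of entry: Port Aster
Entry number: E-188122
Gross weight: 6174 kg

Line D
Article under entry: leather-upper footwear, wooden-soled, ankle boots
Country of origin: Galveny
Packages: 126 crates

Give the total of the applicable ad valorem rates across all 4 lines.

Line A: leather-upper → 12-1; leather-soled → 12-1-1; ordinary → 12-1-1-3. Scheduled 30%. Lindmar agreement on 12-1-1: CTH met → 2% available; Lindmar agreement on 12-1-3: 12-1-1-3 not covered; Lindmar agreement on 12-2-1: 12-1-1-3 not covered; Lindmar agreement on 12-2-3-2: 12-1-1-3 not covered; preferential 2%. → 2%.
Line B: rubber-upper → 12-2; leather-soled → 12-2-1; ankle boots → 12-2-1-1. Scheduled 29%. No special measure applies. → 29%.
Line C: rubber-upper → 12-2; cork-soled → 12-2-3; sports → 12-2-3-1. Scheduled 30%. No special measure applies. → 30%.
Line D: leather-upper → 12-1; wooden-soled → 12-1-3; ankle boots → 12-1-3-2. Scheduled 8%. anti-dumping (Galveny, 12-1): +21%; total 8% + 21% = 29%. → 29%.
Sum: 2% + 29% + 30% + 29% = 90%.

90%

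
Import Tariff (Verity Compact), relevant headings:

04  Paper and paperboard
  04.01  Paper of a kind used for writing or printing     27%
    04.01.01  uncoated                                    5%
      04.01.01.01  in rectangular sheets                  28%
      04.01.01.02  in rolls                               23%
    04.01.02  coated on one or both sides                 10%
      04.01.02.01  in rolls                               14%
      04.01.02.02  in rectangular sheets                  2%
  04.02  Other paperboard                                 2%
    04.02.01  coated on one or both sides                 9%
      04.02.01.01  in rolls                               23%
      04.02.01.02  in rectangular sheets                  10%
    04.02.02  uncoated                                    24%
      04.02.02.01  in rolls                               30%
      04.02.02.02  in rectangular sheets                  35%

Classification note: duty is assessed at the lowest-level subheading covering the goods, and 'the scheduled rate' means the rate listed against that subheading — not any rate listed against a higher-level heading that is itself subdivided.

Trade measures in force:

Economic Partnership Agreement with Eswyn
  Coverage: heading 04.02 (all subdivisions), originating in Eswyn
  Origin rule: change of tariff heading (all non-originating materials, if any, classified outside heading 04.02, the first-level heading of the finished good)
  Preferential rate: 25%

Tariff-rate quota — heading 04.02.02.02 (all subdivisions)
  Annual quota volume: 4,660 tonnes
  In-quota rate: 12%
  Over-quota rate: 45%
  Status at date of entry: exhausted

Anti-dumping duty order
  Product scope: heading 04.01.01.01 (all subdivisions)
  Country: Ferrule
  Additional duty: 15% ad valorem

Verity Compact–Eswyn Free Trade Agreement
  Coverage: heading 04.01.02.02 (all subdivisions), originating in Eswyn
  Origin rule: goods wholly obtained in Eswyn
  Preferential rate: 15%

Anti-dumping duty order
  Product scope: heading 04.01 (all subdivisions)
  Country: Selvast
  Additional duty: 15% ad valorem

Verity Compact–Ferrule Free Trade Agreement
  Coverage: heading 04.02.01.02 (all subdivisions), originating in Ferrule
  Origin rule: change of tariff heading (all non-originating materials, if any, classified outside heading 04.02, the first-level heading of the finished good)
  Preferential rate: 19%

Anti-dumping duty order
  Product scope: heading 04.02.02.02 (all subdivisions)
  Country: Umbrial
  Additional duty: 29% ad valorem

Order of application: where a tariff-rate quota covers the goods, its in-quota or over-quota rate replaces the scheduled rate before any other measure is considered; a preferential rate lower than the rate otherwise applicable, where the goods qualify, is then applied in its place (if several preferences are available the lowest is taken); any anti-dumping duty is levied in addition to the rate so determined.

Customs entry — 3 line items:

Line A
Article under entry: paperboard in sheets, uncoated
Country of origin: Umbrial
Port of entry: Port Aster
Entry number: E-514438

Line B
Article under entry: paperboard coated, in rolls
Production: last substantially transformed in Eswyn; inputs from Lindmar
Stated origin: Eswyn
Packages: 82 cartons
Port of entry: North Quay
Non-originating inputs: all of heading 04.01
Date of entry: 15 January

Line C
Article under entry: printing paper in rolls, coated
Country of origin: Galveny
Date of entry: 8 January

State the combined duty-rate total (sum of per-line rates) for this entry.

Line A: paperboard → 04.02; uncoated → 04.02.02; in sheets → 04.02.02.02. Scheduled 35%. quota on 04.02.02.02 exhausted → over-quota 45%; anti-dumping (Umbrial, 04.02.02.02): +29%; total 45% + 29% = 74%. → 74%.
Line B: paperboard → 04.02; coated → 04.02.01; in rolls → 04.02.01.01. Scheduled 23%. Eswyn agreement on 04.02: CTH met → 25% available; Eswyn agreement on 04.01.02.02: 04.02.01.01 not covered; preference 25% not lower than 23% → no reduction. → 23%.
Line C: printing paper → 04.01; coated → 04.01.02; in rolls → 04.01.02.01. Scheduled 14%. No special measure applies. → 14%.
Sum: 74% + 23% + 14% = 111%.

111%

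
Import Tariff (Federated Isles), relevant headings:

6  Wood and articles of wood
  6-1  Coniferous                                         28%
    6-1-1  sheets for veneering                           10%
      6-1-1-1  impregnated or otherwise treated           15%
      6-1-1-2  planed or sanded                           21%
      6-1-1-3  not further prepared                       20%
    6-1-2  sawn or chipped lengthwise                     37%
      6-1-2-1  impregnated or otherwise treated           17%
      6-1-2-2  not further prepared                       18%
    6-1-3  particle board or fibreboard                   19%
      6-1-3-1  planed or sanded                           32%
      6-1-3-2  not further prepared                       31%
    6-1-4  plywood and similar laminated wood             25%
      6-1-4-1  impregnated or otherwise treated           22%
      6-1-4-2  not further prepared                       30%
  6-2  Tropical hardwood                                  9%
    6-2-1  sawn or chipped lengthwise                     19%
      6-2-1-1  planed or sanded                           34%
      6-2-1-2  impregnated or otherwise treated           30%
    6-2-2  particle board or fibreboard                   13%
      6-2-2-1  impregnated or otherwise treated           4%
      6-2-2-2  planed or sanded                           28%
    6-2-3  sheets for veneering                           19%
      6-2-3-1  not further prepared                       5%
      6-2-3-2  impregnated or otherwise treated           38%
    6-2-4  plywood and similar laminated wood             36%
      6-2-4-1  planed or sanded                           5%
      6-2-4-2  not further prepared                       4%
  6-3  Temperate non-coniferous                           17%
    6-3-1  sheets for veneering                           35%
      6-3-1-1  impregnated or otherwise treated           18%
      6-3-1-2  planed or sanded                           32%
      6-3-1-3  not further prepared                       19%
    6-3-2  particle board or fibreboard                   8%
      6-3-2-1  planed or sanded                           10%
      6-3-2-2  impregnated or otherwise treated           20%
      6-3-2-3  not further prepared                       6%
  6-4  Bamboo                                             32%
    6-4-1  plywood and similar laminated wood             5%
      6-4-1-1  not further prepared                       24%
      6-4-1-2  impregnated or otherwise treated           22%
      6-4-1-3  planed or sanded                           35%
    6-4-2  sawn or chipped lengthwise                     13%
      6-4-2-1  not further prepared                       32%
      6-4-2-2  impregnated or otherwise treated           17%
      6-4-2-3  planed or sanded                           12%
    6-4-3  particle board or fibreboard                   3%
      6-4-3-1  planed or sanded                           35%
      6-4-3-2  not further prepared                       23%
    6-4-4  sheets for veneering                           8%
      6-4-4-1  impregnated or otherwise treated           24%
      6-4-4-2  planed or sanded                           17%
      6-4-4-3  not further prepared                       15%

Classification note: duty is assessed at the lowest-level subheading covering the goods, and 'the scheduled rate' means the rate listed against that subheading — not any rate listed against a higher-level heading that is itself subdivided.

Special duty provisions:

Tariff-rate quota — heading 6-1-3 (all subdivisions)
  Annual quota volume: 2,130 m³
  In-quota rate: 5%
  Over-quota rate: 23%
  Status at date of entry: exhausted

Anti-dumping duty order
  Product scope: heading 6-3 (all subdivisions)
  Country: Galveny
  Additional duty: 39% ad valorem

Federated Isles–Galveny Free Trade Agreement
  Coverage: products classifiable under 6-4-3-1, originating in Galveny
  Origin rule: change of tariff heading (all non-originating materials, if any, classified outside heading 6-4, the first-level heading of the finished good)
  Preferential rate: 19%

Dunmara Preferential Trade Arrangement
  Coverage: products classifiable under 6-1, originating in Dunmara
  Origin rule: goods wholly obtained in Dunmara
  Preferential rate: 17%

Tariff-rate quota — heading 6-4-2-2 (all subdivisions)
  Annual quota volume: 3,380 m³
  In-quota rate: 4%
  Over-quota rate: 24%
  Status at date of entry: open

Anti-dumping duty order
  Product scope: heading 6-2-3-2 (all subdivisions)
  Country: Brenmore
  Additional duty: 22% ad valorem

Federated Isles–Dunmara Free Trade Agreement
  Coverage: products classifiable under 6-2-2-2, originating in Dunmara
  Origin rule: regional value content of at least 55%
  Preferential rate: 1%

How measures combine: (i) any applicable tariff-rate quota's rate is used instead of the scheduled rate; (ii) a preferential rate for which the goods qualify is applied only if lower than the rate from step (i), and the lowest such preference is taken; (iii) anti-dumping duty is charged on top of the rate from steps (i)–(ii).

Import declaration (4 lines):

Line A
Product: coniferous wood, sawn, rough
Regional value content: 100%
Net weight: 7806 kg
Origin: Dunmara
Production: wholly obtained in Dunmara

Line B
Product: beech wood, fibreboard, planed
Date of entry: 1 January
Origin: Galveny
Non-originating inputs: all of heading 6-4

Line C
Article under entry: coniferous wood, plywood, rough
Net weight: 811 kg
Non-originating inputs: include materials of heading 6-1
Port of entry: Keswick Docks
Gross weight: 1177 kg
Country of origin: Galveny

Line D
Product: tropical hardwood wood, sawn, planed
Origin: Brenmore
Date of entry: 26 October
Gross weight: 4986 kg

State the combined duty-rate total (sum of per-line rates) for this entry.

Line A: coniferous → 6-1; sawn → 6-1-2; rough → 6-1-2-2. Scheduled 18%. Dunmara agreement on 6-1: wholly obtained → 17% available; Dunmara agreement on 6-2-2-2: 6-1-2-2 not covered; preferential 17%. → 17%.
Line B: beech → 6-3; fibreboard → 6-3-2; planed → 6-3-2-1. Scheduled 10%. Galveny agreement on 6-4-3-1: 6-3-2-1 not covered; anti-dumping (Galveny, 6-3): +39%; total 10% + 39% = 49%. → 49%.
Line C: coniferous → 6-1; plywood → 6-1-4; rough → 6-1-4-2. Scheduled 30%. Galveny agreement on 6-4-3-1: 6-1-4-2 not covered. → 30%.
Line D: tropical hardwood → 6-2; sawn → 6-2-1; planed → 6-2-1-1. Scheduled 34%. No special measure applies. → 34%.
Sum: 17% + 49% + 30% + 34% = 130%.

130%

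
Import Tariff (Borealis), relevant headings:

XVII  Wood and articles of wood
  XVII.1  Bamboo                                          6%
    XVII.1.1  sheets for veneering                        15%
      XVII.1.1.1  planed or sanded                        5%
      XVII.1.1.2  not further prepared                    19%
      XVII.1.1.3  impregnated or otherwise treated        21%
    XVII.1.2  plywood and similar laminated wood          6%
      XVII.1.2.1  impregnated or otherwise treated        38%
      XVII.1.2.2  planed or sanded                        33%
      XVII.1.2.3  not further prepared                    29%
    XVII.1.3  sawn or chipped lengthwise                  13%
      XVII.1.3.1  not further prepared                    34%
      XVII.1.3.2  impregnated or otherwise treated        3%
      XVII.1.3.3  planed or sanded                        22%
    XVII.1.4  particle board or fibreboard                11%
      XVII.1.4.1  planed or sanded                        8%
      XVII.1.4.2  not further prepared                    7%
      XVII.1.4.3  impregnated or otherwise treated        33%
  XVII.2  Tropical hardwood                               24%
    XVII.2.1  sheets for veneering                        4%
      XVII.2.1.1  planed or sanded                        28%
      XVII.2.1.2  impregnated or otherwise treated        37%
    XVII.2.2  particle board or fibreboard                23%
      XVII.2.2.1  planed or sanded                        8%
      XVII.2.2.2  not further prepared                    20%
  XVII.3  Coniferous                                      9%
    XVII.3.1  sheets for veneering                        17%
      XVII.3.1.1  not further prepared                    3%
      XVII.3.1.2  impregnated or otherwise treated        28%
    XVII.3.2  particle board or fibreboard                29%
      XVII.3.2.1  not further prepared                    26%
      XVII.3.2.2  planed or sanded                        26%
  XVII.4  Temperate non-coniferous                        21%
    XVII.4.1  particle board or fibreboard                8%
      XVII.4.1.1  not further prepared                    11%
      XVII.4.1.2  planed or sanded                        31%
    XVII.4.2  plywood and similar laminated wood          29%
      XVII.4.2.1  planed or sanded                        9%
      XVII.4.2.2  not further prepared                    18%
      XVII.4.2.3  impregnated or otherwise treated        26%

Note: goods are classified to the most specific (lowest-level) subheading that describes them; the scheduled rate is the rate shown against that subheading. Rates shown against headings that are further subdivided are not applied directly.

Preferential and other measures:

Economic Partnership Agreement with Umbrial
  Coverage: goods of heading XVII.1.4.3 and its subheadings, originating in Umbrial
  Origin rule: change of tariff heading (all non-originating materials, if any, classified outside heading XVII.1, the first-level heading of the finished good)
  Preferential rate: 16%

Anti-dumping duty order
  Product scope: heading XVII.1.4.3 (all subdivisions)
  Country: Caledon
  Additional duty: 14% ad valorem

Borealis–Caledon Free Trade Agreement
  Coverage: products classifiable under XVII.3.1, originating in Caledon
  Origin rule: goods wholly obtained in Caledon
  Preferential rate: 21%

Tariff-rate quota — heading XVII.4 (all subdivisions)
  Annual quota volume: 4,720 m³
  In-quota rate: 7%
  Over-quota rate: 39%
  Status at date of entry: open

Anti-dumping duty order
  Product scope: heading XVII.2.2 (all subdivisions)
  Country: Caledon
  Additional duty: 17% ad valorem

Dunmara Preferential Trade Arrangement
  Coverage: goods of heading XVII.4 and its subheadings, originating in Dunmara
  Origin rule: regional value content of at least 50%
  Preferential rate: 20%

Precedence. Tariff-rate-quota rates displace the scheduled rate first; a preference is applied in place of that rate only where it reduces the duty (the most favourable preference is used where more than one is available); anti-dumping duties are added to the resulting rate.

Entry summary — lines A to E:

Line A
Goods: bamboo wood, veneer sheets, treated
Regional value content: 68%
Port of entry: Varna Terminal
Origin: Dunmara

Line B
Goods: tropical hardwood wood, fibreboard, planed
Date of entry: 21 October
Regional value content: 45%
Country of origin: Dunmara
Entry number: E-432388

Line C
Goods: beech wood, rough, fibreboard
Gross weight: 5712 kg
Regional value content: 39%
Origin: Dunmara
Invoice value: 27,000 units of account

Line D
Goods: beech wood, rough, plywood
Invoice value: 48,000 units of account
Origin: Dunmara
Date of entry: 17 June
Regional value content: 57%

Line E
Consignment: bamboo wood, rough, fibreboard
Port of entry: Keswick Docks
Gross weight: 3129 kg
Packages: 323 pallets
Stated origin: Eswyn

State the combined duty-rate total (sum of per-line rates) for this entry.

50%

Line A: bamboo → XVII.1; veneer sheets → XVII.1.1; treated → XVII.1.1.3. Scheduled 21%. Dunmara agreement on XVII.4: XVII.1.1.3 not covered. → 21%.
Line B: tropical hardwood → XVII.2; fibreboard → XVII.2.2; planed → XVII.2.2.1. Scheduled 8%. Dunmara agreement on XVII.4: XVII.2.2.1 not covered. → 8%.
Line C: beech → XVII.4; fibreboard → XVII.4.1; rough → XVII.4.1.1. Scheduled 11%. quota on XVII.4 open → in-quota 7%; Dunmara agreement on XVII.4: RVC < 50%. → 7%.
Line D: beech → XVII.4; plywood → XVII.4.2; rough → XVII.4.2.2. Scheduled 18%. quota on XVII.4 open → in-quota 7%; Dunmara agreement on XVII.4: RVC ≥ 50% → 20% available; preference 20% not lower than 7% → no reduction. → 7%.
Line E: bamboo → XVII.1; fibreboard → XVII.1.4; rough → XVII.1.4.2. Scheduled 7%. No special measure applies. → 7%.
Sum: 21% + 8% + 7% + 7% + 7% = 50%.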